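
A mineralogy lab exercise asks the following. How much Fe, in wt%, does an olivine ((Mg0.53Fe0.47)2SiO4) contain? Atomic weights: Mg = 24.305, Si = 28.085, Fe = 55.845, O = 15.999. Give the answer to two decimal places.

30.82 wt%

Molar mass of (Mg0.53Fe0.47)2SiO4: 1.06×24.305 + 0.94×55.845 + 1×28.085 + 4×15.999 = 170.339 g/mol.
Mass of Fe per formula unit: 0.94 × 55.845 = 52.494 g.
Weight fraction Fe = 52.494 / 170.339 = 0.3082.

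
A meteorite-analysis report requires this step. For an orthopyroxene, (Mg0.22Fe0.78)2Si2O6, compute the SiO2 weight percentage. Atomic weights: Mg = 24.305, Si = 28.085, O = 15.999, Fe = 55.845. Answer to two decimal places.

Formula mass = 249.976 g/mol.
2 Si → 2.0000 mol SiO2 per formula unit; M(SiO2) = 60.083, so SiO2 mass = 120.166 g.
120.166/249.976 × 100 = 48.07 wt%.

48.07 wt%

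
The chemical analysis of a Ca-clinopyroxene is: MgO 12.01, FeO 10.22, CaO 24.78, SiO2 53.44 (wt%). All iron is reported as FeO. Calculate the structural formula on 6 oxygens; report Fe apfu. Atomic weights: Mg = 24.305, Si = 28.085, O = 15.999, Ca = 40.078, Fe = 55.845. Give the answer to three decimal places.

0.321 Fe apfu

MgO (M=40.304): mol = 0.29799; Mg = 0.29799, O = 0.29799.
FeO (M=71.844): mol = 0.14225; Fe = 0.14225, O = 0.14225.
CaO (M=56.077): mol = 0.44189; Ca = 0.44189, O = 0.44189.
SiO2 (M=60.083): mol = 0.88944; Si = 0.88944, O = 1.77888.
ΣO = 2.66101; factor = 6/ΣO = 2.25478.
Fe apfu = 0.14225 × 2.25478 = 0.321.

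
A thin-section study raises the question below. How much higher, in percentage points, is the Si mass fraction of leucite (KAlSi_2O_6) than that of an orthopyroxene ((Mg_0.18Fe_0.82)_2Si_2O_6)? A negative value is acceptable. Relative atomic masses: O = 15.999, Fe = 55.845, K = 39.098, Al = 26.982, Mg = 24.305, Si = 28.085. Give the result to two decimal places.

3.49 percentage points

M(KAlSi_2O_6) = 218.244 g/mol, so wt% Si = 56.170/218.244 × 100 = 25.74%.
M((Mg_0.18Fe_0.82)_2Si_2O_6) = 252.500 g/mol, so wt% Si = 56.170/252.500 × 100 = 22.25%.
25.74 − 22.25 = 3.49 pp.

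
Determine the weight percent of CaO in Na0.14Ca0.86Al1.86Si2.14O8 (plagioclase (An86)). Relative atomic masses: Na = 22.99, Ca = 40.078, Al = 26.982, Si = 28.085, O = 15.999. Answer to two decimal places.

17.48 wt%

Molar mass of Na0.14Ca0.86Al1.86Si2.14O8 = 0.14·22.99 + 0.86·40.078 + 1.86·26.982 + 2.14·28.085 + 8·15.999 = 275.966 g/mol.
Each formula unit contains 0.86 Ca, equivalent to 0.86/1 = 0.8600 mol CaO.
M(CaO) = 1×40.078 + 1×15.999 = 56.077 g/mol.
Mass of CaO per formula unit = 0.8600 × 56.077 = 48.226 g.
CaO wt% = 48.226 / 275.966 × 100 = 17.48%.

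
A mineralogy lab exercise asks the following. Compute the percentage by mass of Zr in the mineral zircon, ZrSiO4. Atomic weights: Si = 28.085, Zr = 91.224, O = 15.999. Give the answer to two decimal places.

49.77 mass %

Formula mass = 1·91.224 + 1·28.085 + 4·15.999 = 183.305 g/mol, of which 91.224 g is Zr.
So Zr makes up 91.224/183.305 = 0.4977 of the mass, i.e. 49.77%.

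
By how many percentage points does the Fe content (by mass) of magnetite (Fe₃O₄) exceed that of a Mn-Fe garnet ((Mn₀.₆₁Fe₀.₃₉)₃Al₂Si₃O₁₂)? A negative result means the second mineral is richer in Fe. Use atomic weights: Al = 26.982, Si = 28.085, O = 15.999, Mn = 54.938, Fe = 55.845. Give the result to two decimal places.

59.19 percentage points

First mineral: 167.535 g Fe in 231.531 g formula = 72.36 wt% Fe.
Second mineral: 65.339 g Fe in 496.082 g formula = 13.17 wt% Fe.
72.36% − 13.17% gives a difference of 59.19 percentage points.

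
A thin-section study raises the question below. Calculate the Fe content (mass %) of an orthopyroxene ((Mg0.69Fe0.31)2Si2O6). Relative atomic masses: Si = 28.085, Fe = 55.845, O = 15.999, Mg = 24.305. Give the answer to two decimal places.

Molar mass of (Mg0.69Fe0.31)2Si2O6: 1.38·24.305 + 0.62·55.845 + 2·28.085 + 6·15.999 = 220.329 g/mol.
Mass of Fe per formula unit: 0.62 × 55.845 = 34.624 g.
Weight fraction Fe = 34.624 / 220.329 = 0.1571.

15.71 mass %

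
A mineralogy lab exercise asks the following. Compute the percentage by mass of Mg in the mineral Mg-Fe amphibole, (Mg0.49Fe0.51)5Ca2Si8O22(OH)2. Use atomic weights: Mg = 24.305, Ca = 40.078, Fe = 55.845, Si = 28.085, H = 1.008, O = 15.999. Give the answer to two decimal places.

6.67 wt%

M((Mg0.49Fe0.51)5Ca2Si8O22(OH)2) = 892.780 g/mol.
Mg contributes 2.45 × 24.305 = 59.547 g per mole.
59.547/892.780 = 0.0667 → 6.67%.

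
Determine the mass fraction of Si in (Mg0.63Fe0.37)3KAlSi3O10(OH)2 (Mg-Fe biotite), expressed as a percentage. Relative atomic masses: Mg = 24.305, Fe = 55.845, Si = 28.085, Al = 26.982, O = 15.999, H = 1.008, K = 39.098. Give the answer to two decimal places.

18.63 weight percent

M((Mg0.63Fe0.37)3KAlSi3O10(OH)2) = 452.263 g/mol.
Si contributes 3 × 28.085 = 84.255 g per mole.
84.255/452.263 = 0.1863 → 18.63%.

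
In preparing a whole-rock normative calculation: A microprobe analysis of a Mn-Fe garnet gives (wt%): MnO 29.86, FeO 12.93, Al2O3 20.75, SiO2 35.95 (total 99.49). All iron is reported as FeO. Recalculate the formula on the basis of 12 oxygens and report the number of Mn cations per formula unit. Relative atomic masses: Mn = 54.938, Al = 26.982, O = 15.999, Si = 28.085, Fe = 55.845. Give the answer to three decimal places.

MnO (M=70.937): mol = 0.42094; Mn = 0.42094, O = 0.42094.
FeO (M=71.844): mol = 0.17997; Fe = 0.17997, O = 0.17997.
Al2O3 (M=101.961): mol = 0.20351; Al = 0.40702, O = 0.61053.
SiO2 (M=60.083): mol = 0.59834; Si = 0.59834, O = 1.19668.
ΣO = 2.40812; factor = 12/ΣO = 4.98314.
Mn apfu = 0.42094 × 4.98314 = 2.098.

2.098 Mn apfu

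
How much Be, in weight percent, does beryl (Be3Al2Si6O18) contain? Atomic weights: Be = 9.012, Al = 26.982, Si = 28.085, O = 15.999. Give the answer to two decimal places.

Formula mass = 3*9.012 + 2*26.982 + 6*28.085 + 18*15.999 = 537.492 g/mol, of which 27.036 g is Be.
So Be makes up 27.036/537.492 = 0.0503 of the mass, i.e. 5.03%.

5.03 weight percent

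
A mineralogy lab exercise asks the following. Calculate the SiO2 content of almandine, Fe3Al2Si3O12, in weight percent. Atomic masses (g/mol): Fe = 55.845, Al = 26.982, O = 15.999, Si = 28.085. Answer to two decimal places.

36.21 wt%

Formula mass = 497.742 g/mol.
3 Si → 3.0000 mol SiO2 per formula unit; M(SiO2) = 60.083, so SiO2 mass = 180.249 g.
180.249/497.742 × 100 = 36.21 wt%.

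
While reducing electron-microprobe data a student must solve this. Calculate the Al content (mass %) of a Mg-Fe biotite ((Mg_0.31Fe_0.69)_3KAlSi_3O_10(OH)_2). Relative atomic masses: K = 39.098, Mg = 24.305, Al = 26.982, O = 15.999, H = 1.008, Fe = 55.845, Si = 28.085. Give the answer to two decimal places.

Molar mass of (Mg_0.31Fe_0.69)_3KAlSi_3O_10(OH)_2: 0.93*24.305 + 2.07*55.845 + 1*39.098 + 1*26.982 + 3*28.085 + 12*15.999 + 2*1.008 = 482.542 g/mol.
Mass of Al per formula unit: 1 × 26.982 = 26.982 g.
Weight fraction Al = 26.982 / 482.542 = 0.0559.

5.59 mass %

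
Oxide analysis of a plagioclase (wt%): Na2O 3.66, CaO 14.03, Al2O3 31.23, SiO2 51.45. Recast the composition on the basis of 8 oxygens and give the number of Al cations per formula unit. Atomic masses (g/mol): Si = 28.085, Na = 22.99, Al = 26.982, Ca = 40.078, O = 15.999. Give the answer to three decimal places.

Na2O: 3.66/61.979 = 0.05905 mol → 0.11810 mol Na, 0.05905 mol O.
CaO: 14.03/56.077 = 0.25019 mol → 0.25019 mol Ca, 0.25019 mol O.
Al2O3: 31.23/101.961 = 0.30629 mol → 0.61258 mol Al, 0.91887 mol O.
SiO2: 51.45/60.083 = 0.85632 mol → 0.85632 mol Si, 1.71264 mol O.
Total oxygen = 2.94075 mol. Normalization factor = 8/2.94075 = 2.72039.
Al per 8 O = 0.61258 × 2.72039 = 1.666.

1.666 Al apfu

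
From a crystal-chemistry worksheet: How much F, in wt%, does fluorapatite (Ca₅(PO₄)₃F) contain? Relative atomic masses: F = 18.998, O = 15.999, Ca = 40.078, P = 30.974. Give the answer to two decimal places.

3.77 wt%

Formula mass = 5·40.078 + 3·30.974 + 12·15.999 + 1·18.998 = 504.298 g/mol, of which 18.998 g is F.
So F makes up 18.998/504.298 = 0.0377 of the mass, i.e. 3.77%.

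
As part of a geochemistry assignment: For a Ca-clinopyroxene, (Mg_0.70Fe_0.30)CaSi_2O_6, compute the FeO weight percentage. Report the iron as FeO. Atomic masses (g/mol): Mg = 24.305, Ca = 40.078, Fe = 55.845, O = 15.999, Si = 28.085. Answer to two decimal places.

9.54 wt%

M((Mg_0.70Fe_0.30)CaSi_2O_6) = 226.009 g/mol; M(FeO) = 71.844 g/mol.
Moles FeO per formula unit = 0.30 Fe ÷ 1 = 0.3000.
FeO fraction = (0.3000 × 71.844) / 226.009 = 21.553/226.009 = 0.0954.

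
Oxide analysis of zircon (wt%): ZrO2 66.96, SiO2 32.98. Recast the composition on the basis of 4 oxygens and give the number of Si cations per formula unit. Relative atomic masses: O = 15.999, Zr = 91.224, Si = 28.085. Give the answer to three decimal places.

1.005 Si apfu

ZrO2: 66.96/123.222 = 0.54341 mol → 0.54341 mol Zr, 1.08682 mol O.
SiO2: 32.98/60.083 = 0.54891 mol → 0.54891 mol Si, 1.09782 mol O.
Total oxygen = 2.18464 mol. Normalization factor = 4/2.18464 = 1.83097.
Si per 4 O = 0.54891 × 1.83097 = 1.005.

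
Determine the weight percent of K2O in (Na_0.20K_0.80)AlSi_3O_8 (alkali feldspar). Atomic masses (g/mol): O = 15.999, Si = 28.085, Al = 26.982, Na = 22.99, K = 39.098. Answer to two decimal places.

13.70 wt%

Formula mass = 275.105 g/mol.
0.80 K → 0.4000 mol K2O per formula unit; M(K2O) = 94.195, so K2O mass = 37.678 g.
37.678/275.105 × 100 = 13.70 wt%.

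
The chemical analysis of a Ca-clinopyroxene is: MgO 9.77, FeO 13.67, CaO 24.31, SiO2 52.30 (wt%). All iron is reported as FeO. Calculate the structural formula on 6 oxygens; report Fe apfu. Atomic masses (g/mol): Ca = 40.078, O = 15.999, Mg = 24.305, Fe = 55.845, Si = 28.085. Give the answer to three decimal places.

MgO (M=40.304): mol = 0.24241; Mg = 0.24241, O = 0.24241.
FeO (M=71.844): mol = 0.19027; Fe = 0.19027, O = 0.19027.
CaO (M=56.077): mol = 0.43351; Ca = 0.43351, O = 0.43351.
SiO2 (M=60.083): mol = 0.87046; Si = 0.87046, O = 1.74092.
ΣO = 2.60711; factor = 6/ΣO = 2.30140.
Fe apfu = 0.19027 × 2.30140 = 0.438.

0.438 Fe apfu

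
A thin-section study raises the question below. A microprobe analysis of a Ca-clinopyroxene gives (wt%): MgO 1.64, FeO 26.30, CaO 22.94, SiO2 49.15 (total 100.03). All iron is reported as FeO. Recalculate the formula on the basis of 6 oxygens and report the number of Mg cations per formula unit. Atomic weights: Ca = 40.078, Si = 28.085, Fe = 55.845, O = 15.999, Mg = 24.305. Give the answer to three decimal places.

MgO: 1.64/40.304 = 0.04069 mol → 0.04069 mol Mg, 0.04069 mol O.
FeO: 26.30/71.844 = 0.36607 mol → 0.36607 mol Fe, 0.36607 mol O.
CaO: 22.94/56.077 = 0.40908 mol → 0.40908 mol Ca, 0.40908 mol O.
SiO2: 49.15/60.083 = 0.81804 mol → 0.81804 mol Si, 1.63608 mol O.
Total oxygen = 2.45192 mol. Normalization factor = 6/2.45192 = 2.44706.
Mg per 6 O = 0.04069 × 2.44706 = 0.100.

0.100 Mg apfu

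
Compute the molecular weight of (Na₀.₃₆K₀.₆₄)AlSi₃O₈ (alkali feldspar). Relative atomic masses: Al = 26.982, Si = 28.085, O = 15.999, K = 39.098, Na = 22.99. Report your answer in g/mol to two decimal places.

The formula mass is the sum 0.36(22.99) + 0.64(39.098) + 1(26.982) + 3(28.085) + 8(15.999).

272.53 g/mol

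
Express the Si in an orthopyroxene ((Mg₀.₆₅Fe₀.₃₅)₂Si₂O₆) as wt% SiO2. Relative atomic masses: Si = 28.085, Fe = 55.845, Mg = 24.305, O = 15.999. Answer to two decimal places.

M((Mg₀.₆₅Fe₀.₃₅)₂Si₂O₆) = 222.852 g/mol; M(SiO2) = 60.083 g/mol.
Moles SiO2 per formula unit = 2 Si ÷ 1 = 2.0000.
SiO2 fraction = (2.0000 × 60.083) / 222.852 = 120.166/222.852 = 0.5392.

53.92 wt%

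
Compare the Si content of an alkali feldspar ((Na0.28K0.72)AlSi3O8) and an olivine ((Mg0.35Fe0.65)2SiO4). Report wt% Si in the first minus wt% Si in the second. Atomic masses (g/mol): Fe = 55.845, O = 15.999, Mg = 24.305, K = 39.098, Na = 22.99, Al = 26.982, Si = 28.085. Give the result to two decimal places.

Si in (Na0.28K0.72)AlSi3O8: molar mass 273.817 g/mol; 3×28.085 = 84.255 g → 30.77 wt%.
Si in (Mg0.35Fe0.65)2SiO4: molar mass 181.693 g/mol; 1×28.085 = 28.085 g → 15.46 wt%.
Difference = 30.77 − 15.46 = 15.31 percentage points.

15.31 percentage points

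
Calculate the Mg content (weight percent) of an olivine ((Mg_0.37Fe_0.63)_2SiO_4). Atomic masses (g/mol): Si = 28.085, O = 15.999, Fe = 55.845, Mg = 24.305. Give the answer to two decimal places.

9.97 weight percent

M((Mg_0.37Fe_0.63)_2SiO_4) = 180.431 g/mol.
Mg contributes 0.74 × 24.305 = 17.986 g per mole.
17.986/180.431 = 0.0997 → 9.97%.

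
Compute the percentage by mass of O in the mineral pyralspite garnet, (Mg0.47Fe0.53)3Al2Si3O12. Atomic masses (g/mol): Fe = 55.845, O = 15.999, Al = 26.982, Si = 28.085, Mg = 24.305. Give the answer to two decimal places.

Formula mass = 1.41*24.305 + 1.59*55.845 + 2*26.982 + 3*28.085 + 12*15.999 = 453.271 g/mol, of which 191.988 g is O.
So O makes up 191.988/453.271 = 0.4236 of the mass, i.e. 42.36%.

42.36 wt%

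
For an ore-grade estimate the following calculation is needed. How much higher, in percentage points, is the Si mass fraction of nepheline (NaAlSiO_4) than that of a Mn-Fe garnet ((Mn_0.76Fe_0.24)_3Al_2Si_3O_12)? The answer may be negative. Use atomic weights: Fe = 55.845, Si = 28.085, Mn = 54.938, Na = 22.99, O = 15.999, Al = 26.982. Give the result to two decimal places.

2.77 percentage points

First mineral: 28.085 g Si in 142.053 g formula = 19.77 wt% Si.
Second mineral: 84.255 g Si in 495.674 g formula = 17.00 wt% Si.
19.77% − 17.00% gives a difference of 2.77 percentage points.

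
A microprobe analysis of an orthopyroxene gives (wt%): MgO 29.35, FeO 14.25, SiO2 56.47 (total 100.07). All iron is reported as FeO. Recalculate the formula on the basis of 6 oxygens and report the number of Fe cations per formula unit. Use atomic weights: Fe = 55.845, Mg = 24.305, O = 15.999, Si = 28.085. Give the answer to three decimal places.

MgO: 29.35/40.304 = 0.72822 mol → 0.72822 mol Mg, 0.72822 mol O.
FeO: 14.25/71.844 = 0.19835 mol → 0.19835 mol Fe, 0.19835 mol O.
SiO2: 56.47/60.083 = 0.93987 mol → 0.93987 mol Si, 1.87974 mol O.
Total oxygen = 2.80631 mol. Normalization factor = 6/2.80631 = 2.13804.
Fe per 6 O = 0.19835 × 2.13804 = 0.424.

0.424 Fe apfu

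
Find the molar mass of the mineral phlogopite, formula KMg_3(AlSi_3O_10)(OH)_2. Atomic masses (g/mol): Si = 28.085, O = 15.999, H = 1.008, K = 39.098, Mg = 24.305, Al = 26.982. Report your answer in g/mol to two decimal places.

K: 1 × 39.098 = 39.0980
Mg: 3 × 24.305 = 72.9150
Al: 1 × 26.982 = 26.9820
Si: 3 × 28.085 = 84.2550
O: 12 × 15.999 = 191.9880
H: 2 × 1.008 = 2.0160
Summing the contributions gives the formula mass.

417.25 g/mol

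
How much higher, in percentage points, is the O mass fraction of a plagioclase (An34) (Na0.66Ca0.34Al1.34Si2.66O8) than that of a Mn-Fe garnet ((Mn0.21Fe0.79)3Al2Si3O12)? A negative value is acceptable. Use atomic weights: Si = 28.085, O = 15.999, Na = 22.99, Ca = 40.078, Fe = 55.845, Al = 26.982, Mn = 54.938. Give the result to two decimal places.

M(Na0.66Ca0.34Al1.34Si2.66O8) = 267.654 g/mol, so wt% O = 127.992/267.654 × 100 = 47.82%.
M((Mn0.21Fe0.79)3Al2Si3O12) = 497.171 g/mol, so wt% O = 191.988/497.171 × 100 = 38.62%.
47.82 − 38.62 = 9.20 pp.

9.20 percentage points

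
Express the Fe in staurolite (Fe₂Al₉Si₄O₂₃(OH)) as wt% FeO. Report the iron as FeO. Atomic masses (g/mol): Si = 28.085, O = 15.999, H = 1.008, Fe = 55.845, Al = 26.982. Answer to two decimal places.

16.87 wt%

M(Fe₂Al₉Si₄O₂₃(OH)) = 851.852 g/mol; M(FeO) = 71.844 g/mol.
Moles FeO per formula unit = 2 Fe ÷ 1 = 2.0000.
FeO fraction = (2.0000 × 71.844) / 851.852 = 143.688/851.852 = 0.1687.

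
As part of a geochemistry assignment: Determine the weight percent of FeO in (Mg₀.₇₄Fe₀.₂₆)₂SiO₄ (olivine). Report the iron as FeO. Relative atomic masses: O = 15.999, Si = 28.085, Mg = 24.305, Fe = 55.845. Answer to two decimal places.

Formula mass = 157.092 g/mol.
0.52 Fe → 0.5200 mol FeO per formula unit; M(FeO) = 71.844, so FeO mass = 37.359 g.
37.359/157.092 × 100 = 23.78 wt%.

23.78 wt%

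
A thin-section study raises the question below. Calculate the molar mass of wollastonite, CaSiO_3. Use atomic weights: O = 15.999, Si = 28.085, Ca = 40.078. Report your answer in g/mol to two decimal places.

Ca: 1 × 40.078 = 40.0780
Si: 1 × 28.085 = 28.0850
O: 3 × 15.999 = 47.9970
Summing the contributions gives the formula mass.

116.16 g/mol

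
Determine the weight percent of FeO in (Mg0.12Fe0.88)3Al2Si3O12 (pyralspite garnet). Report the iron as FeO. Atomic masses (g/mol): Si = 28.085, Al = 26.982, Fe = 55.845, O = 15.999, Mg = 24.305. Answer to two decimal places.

Formula mass = 486.388 g/mol.
2.64 Fe → 2.6400 mol FeO per formula unit; M(FeO) = 71.844, so FeO mass = 189.668 g.
189.668/486.388 × 100 = 39.00 wt%.

39.00 wt%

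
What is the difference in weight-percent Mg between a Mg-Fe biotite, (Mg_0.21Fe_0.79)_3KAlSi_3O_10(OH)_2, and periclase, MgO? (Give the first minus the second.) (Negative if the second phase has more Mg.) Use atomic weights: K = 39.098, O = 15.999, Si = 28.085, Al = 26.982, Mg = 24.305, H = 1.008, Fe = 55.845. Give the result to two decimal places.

-57.19 percentage points

M((Mg_0.21Fe_0.79)_3KAlSi_3O_10(OH)_2) = 492.004 g/mol, so wt% Mg = 15.312/492.004 × 100 = 3.11%.
M(MgO) = 40.304 g/mol, so wt% Mg = 24.305/40.304 × 100 = 60.30%.
3.11 − 60.30 = -57.19 pp.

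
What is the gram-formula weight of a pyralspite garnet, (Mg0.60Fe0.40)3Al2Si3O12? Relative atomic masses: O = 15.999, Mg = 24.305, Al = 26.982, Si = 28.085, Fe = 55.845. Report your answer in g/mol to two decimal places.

M = 1.80(24.305) + 1.20(55.845) + 2(26.982) + 3(28.085) + 12(15.999)

440.97 g/mol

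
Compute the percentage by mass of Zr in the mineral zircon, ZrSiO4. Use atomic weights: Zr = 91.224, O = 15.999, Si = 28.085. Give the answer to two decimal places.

49.77 wt%

Molar mass of ZrSiO4: 1*91.224 + 1*28.085 + 4*15.999 = 183.305 g/mol.
Mass of Zr per formula unit: 1 × 91.224 = 91.224 g.
Weight fraction Zr = 91.224 / 183.305 = 0.4977.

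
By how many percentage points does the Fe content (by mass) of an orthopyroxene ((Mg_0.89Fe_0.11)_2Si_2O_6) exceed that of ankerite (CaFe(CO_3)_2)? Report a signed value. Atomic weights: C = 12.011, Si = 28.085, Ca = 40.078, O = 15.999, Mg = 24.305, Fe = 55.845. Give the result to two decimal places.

-19.95 percentage points

Fe in (Mg_0.89Fe_0.11)_2Si_2O_6: molar mass 207.713 g/mol; 0.22×55.845 = 12.286 g → 5.91 wt%.
Fe in CaFe(CO_3)_2: molar mass 215.939 g/mol; 1×55.845 = 55.845 g → 25.86 wt%.
Difference = 5.91 − 25.86 = -19.95 percentage points.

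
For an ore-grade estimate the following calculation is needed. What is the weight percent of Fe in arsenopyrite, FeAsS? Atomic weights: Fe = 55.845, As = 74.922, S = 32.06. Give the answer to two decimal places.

M(FeAsS) = 162.827 g/mol.
Fe contributes 1 × 55.845 = 55.845 g per mole.
55.845/162.827 = 0.3430 → 34.30%.

34.30 mass %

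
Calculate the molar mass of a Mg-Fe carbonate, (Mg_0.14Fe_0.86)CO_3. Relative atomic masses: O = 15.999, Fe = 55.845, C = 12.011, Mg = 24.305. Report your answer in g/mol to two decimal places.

The formula mass is the sum 0.14×24.305 + 0.86×55.845 + 1×12.011 + 3×15.999.

111.44 g/mol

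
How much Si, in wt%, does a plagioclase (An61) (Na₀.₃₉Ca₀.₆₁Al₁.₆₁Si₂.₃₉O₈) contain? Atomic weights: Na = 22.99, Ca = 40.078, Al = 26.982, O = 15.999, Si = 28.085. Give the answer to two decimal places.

24.68 wt%

M(Na₀.₃₉Ca₀.₆₁Al₁.₆₁Si₂.₃₉O₈) = 271.970 g/mol.
Si contributes 2.39 × 28.085 = 67.123 g per mole.
67.123/271.970 = 0.2468 → 24.68%.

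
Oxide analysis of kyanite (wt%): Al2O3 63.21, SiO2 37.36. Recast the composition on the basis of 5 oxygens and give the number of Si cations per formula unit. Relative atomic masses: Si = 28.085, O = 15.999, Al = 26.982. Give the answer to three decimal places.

Al2O3 (M=101.961): mol = 0.61994; Al = 1.23988, O = 1.85982.
SiO2 (M=60.083): mol = 0.62181; Si = 0.62181, O = 1.24362.
ΣO = 3.10344; factor = 5/ΣO = 1.61112.
Si apfu = 0.62181 × 1.61112 = 1.002.

1.002 Si apfu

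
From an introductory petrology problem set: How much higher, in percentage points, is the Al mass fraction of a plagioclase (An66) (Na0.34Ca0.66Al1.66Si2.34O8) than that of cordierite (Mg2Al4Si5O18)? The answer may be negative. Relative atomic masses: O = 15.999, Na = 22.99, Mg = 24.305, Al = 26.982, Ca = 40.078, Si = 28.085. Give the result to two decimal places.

Al in Na0.34Ca0.66Al1.66Si2.34O8: molar mass 272.769 g/mol; 1.66×26.982 = 44.790 g → 16.42 wt%.
Al in Mg2Al4Si5O18: molar mass 584.945 g/mol; 4×26.982 = 107.928 g → 18.45 wt%.
Difference = 16.42 − 18.45 = -2.03 percentage points.

-2.03 percentage points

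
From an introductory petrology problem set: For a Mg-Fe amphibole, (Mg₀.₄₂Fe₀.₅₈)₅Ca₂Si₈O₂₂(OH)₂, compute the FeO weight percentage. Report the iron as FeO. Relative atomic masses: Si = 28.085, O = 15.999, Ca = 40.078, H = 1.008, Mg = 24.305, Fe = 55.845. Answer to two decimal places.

23.05 wt%

M((Mg₀.₄₂Fe₀.₅₈)₅Ca₂Si₈O₂₂(OH)₂) = 903.819 g/mol; M(FeO) = 71.844 g/mol.
Moles FeO per formula unit = 2.90 Fe ÷ 1 = 2.9000.
FeO fraction = (2.9000 × 71.844) / 903.819 = 208.348/903.819 = 0.2305.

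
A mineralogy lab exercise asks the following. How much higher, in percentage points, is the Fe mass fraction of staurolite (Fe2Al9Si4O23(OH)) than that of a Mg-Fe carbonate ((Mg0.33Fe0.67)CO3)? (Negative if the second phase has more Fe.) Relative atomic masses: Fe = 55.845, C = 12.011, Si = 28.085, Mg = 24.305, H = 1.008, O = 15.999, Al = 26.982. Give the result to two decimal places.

Fe in Fe2Al9Si4O23(OH): molar mass 851.852 g/mol; 2×55.845 = 111.690 g → 13.11 wt%.
Fe in (Mg0.33Fe0.67)CO3: molar mass 105.445 g/mol; 0.67×55.845 = 37.416 g → 35.48 wt%.
Difference = 13.11 − 35.48 = -22.37 percentage points.

-22.37 percentage points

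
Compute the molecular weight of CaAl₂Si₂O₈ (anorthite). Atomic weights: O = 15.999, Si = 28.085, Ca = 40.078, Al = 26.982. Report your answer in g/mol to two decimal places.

278.20 g/mol

The formula mass is the sum 1×40.078 + 2×26.982 + 2×28.085 + 8×15.999.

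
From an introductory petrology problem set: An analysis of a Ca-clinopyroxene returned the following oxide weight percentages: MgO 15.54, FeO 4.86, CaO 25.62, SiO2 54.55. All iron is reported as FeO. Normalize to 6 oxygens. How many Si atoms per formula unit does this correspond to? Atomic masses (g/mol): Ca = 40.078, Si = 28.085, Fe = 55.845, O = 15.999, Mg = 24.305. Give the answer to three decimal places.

MgO: 15.54/40.304 = 0.38557 mol → 0.38557 mol Mg, 0.38557 mol O.
FeO: 4.86/71.844 = 0.06765 mol → 0.06765 mol Fe, 0.06765 mol O.
CaO: 25.62/56.077 = 0.45687 mol → 0.45687 mol Ca, 0.45687 mol O.
SiO2: 54.55/60.083 = 0.90791 mol → 0.90791 mol Si, 1.81582 mol O.
Total oxygen = 2.72591 mol. Normalization factor = 6/2.72591 = 2.20110.
Si per 6 O = 0.90791 × 2.20110 = 1.998.

1.998 Si apfu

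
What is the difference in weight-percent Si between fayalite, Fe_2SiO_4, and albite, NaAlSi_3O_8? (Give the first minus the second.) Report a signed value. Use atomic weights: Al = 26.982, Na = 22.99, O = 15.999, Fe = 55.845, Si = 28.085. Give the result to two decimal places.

-18.35 percentage points

Si in Fe_2SiO_4: molar mass 203.771 g/mol; 1×28.085 = 28.085 g → 13.78 wt%.
Si in NaAlSi_3O_8: molar mass 262.219 g/mol; 3×28.085 = 84.255 g → 32.13 wt%.
Difference = 13.78 − 32.13 = -18.35 percentage points.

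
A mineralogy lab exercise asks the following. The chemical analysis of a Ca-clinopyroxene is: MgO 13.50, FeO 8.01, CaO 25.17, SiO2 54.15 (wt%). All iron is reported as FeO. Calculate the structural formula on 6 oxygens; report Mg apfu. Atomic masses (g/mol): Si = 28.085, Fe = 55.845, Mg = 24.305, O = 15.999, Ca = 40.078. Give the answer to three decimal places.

0.745 Mg apfu

MgO: 13.50/40.304 = 0.33495 mol → 0.33495 mol Mg, 0.33495 mol O.
FeO: 8.01/71.844 = 0.11149 mol → 0.11149 mol Fe, 0.11149 mol O.
CaO: 25.17/56.077 = 0.44885 mol → 0.44885 mol Ca, 0.44885 mol O.
SiO2: 54.15/60.083 = 0.90125 mol → 0.90125 mol Si, 1.80250 mol O.
Total oxygen = 2.69779 mol. Normalization factor = 6/2.69779 = 2.22404.
Mg per 6 O = 0.33495 × 2.22404 = 0.745.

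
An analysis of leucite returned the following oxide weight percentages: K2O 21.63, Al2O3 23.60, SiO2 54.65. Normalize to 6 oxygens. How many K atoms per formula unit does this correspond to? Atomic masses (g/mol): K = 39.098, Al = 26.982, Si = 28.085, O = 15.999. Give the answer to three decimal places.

1.005 K apfu

K2O (M=94.195): mol = 0.22963; K = 0.45926, O = 0.22963.
Al2O3 (M=101.961): mol = 0.23146; Al = 0.46292, O = 0.69438.
SiO2 (M=60.083): mol = 0.90958; Si = 0.90958, O = 1.81916.
ΣO = 2.74317; factor = 6/ΣO = 2.18725.
K apfu = 0.45926 × 2.18725 = 1.005.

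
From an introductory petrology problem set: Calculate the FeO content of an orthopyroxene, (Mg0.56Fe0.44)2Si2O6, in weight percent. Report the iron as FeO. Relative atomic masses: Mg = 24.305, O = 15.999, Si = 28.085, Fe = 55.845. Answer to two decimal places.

27.67 wt%

M((Mg0.56Fe0.44)2Si2O6) = 228.529 g/mol; M(FeO) = 71.844 g/mol.
Moles FeO per formula unit = 0.88 Fe ÷ 1 = 0.8800.
FeO fraction = (0.8800 × 71.844) / 228.529 = 63.223/228.529 = 0.2767.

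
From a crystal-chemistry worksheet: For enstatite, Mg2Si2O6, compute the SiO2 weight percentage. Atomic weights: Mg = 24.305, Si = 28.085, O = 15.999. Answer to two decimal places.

Molar mass of Mg2Si2O6 = 2·24.305 + 2·28.085 + 6·15.999 = 200.774 g/mol.
Each formula unit contains 2 Si, equivalent to 2/1 = 2.0000 mol SiO2.
M(SiO2) = 1×28.085 + 2×15.999 = 60.083 g/mol.
Mass of SiO2 per formula unit = 2.0000 × 60.083 = 120.166 g.
SiO2 wt% = 120.166 / 200.774 × 100 = 59.85%.

59.85 wt%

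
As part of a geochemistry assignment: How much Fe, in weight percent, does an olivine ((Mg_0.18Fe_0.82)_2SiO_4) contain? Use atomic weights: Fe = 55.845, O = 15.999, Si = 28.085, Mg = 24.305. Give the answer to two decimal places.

47.60 weight percent

M((Mg_0.18Fe_0.82)_2SiO_4) = 192.417 g/mol.
Fe contributes 1.64 × 55.845 = 91.586 g per mole.
91.586/192.417 = 0.4760 → 47.60%.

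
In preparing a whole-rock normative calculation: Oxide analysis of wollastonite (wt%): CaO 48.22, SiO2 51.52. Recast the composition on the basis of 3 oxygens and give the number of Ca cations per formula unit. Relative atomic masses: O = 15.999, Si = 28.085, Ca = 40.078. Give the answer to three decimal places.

CaO (M=56.077): mol = 0.85989; Ca = 0.85989, O = 0.85989.
SiO2 (M=60.083): mol = 0.85748; Si = 0.85748, O = 1.71496.
ΣO = 2.57485; factor = 3/ΣO = 1.16512.
Ca apfu = 0.85989 × 1.16512 = 1.002.

1.002 Ca apfu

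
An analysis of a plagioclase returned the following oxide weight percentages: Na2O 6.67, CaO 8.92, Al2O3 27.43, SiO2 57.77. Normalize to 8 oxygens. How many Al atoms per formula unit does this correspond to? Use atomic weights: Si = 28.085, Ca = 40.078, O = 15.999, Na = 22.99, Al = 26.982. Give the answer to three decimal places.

1.436 Al apfu

6.67 wt% Na2O ÷ 61.979 g/mol = 0.10762 mol, giving 0.21524 Na and 0.10762 O.
8.92 wt% CaO ÷ 56.077 g/mol = 0.15907 mol, giving 0.15907 Ca and 0.15907 O.
27.43 wt% Al2O3 ÷ 101.961 g/mol = 0.26902 mol, giving 0.53804 Al and 0.80706 O.
57.77 wt% SiO2 ÷ 60.083 g/mol = 0.96150 mol, giving 0.96150 Si and 1.92300 O.
Oxygen sums to 2.99675; scaling by 8/2.99675 = 2.66956 puts the formula on 8 O.
Al: 0.53804 × 2.66956 = 1.436 atoms per formula unit.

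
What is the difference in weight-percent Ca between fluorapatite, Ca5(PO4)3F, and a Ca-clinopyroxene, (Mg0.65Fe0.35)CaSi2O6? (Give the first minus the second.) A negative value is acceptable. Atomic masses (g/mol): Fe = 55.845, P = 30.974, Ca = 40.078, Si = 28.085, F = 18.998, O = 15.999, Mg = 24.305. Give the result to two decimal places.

First mineral: 200.390 g Ca in 504.298 g formula = 39.74 wt% Ca.
Second mineral: 40.078 g Ca in 227.586 g formula = 17.61 wt% Ca.
39.74% − 17.61% gives a difference of 22.13 percentage points.

22.13 percentage points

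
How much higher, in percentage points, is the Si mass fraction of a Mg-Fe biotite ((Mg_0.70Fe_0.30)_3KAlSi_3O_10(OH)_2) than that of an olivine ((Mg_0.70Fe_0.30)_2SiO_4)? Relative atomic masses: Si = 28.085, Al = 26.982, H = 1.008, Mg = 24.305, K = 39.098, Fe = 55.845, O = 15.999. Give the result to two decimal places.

M((Mg_0.70Fe_0.30)_3KAlSi_3O_10(OH)_2) = 445.640 g/mol, so wt% Si = 84.255/445.640 × 100 = 18.91%.
M((Mg_0.70Fe_0.30)_2SiO_4) = 159.615 g/mol, so wt% Si = 28.085/159.615 × 100 = 17.60%.
18.91 − 17.60 = 1.31 pp.

1.31 percentage points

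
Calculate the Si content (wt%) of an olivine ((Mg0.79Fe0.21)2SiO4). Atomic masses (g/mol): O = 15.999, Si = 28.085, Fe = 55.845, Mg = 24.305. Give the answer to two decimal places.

Molar mass of (Mg0.79Fe0.21)2SiO4: 1.58×24.305 + 0.42×55.845 + 1×28.085 + 4×15.999 = 153.938 g/mol.
Mass of Si per formula unit: 1 × 28.085 = 28.085 g.
Weight fraction Si = 28.085 / 153.938 = 0.1824.

18.24 wt%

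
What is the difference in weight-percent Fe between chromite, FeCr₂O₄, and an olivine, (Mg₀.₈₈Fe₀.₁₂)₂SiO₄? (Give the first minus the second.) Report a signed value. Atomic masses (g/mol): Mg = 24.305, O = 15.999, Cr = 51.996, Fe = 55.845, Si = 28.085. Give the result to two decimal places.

M(FeCr₂O₄) = 223.833 g/mol, so wt% Fe = 55.845/223.833 × 100 = 24.95%.
M((Mg₀.₈₈Fe₀.₁₂)₂SiO₄) = 148.261 g/mol, so wt% Fe = 13.403/148.261 × 100 = 9.04%.
24.95 − 9.04 = 15.91 pp.

15.91 percentage points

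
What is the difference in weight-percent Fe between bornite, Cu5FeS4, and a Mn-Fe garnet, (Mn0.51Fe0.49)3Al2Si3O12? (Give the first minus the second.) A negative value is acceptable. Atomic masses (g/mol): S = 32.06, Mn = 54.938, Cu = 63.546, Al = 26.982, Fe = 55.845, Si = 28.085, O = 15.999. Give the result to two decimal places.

-5.41 percentage points

Fe in Cu5FeS4: molar mass 501.815 g/mol; 1×55.845 = 55.845 g → 11.13 wt%.
Fe in (Mn0.51Fe0.49)3Al2Si3O12: molar mass 496.354 g/mol; 1.47×55.845 = 82.092 g → 16.54 wt%.
Difference = 11.13 − 16.54 = -5.41 percentage points.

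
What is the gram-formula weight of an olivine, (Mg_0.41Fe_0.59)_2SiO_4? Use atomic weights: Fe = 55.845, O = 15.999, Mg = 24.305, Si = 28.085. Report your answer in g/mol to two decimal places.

177.91 g/mol

Mg: 0.82 × 24.305 = 19.9301
Fe: 1.18 × 55.845 = 65.8971
Si: 1 × 28.085 = 28.0850
O: 4 × 15.999 = 63.9960
Summing the contributions gives the formula mass.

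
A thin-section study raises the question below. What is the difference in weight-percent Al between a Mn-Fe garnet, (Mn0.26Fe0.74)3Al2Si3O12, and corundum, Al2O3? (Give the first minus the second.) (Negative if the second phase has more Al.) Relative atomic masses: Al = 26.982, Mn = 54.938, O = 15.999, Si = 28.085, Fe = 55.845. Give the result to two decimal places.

M((Mn0.26Fe0.74)3Al2Si3O12) = 497.035 g/mol, so wt% Al = 53.964/497.035 × 100 = 10.86%.
M(Al2O3) = 101.961 g/mol, so wt% Al = 53.964/101.961 × 100 = 52.93%.
10.86 − 52.93 = -42.07 pp.

-42.07 percentage points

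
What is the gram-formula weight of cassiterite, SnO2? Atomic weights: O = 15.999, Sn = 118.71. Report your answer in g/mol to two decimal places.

The formula mass is the sum 1*118.71 + 2*15.999.

150.71 g/mol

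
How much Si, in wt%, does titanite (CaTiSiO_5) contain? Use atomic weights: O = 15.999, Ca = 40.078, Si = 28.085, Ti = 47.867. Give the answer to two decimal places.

Formula mass = 1×40.078 + 1×47.867 + 1×28.085 + 5×15.999 = 196.025 g/mol, of which 28.085 g is Si.
So Si makes up 28.085/196.025 = 0.1433 of the mass, i.e. 14.33%.

14.33 wt%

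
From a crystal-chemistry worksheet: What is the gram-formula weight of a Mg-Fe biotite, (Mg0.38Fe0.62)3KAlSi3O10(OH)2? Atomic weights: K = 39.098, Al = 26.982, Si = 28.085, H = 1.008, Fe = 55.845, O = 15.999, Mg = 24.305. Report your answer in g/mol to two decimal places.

The formula mass is the sum 1.14(24.305) + 1.86(55.845) + 1(39.098) + 1(26.982) + 3(28.085) + 12(15.999) + 2(1.008).

475.92 g/mol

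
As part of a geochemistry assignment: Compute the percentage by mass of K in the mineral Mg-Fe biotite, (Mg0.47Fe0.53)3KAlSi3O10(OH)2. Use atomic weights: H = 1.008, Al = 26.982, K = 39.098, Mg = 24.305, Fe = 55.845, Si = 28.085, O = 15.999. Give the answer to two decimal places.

8.36 mass %

Formula mass = 1.41*24.305 + 1.59*55.845 + 1*39.098 + 1*26.982 + 3*28.085 + 12*15.999 + 2*1.008 = 467.403 g/mol, of which 39.098 g is K.
So K makes up 39.098/467.403 = 0.0836 of the mass, i.e. 8.36%.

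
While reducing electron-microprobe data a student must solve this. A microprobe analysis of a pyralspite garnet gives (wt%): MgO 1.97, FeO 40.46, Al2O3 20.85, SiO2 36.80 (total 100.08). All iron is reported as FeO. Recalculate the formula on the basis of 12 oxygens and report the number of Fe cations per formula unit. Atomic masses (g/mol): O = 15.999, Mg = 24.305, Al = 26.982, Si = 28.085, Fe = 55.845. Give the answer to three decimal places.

2.758 Fe apfu

1.97 wt% MgO ÷ 40.304 g/mol = 0.04888 mol, giving 0.04888 Mg and 0.04888 O.
40.46 wt% FeO ÷ 71.844 g/mol = 0.56316 mol, giving 0.56316 Fe and 0.56316 O.
20.85 wt% Al2O3 ÷ 101.961 g/mol = 0.20449 mol, giving 0.40898 Al and 0.61347 O.
36.80 wt% SiO2 ÷ 60.083 g/mol = 0.61249 mol, giving 0.61249 Si and 1.22498 O.
Oxygen sums to 2.45049; scaling by 12/2.45049 = 4.89698 puts the formula on 12 O.
Fe: 0.56316 × 4.89698 = 2.758 atoms per formula unit.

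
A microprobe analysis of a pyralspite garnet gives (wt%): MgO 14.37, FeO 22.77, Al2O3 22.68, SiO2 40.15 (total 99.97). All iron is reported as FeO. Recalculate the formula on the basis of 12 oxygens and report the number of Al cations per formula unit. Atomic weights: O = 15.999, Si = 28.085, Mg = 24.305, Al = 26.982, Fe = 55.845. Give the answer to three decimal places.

1.994 Al apfu

MgO (M=40.304): mol = 0.35654; Mg = 0.35654, O = 0.35654.
FeO (M=71.844): mol = 0.31694; Fe = 0.31694, O = 0.31694.
Al2O3 (M=101.961): mol = 0.22244; Al = 0.44488, O = 0.66732.
SiO2 (M=60.083): mol = 0.66824; Si = 0.66824, O = 1.33648.
ΣO = 2.67728; factor = 12/ΣO = 4.48216.
Al apfu = 0.44488 × 4.48216 = 1.994.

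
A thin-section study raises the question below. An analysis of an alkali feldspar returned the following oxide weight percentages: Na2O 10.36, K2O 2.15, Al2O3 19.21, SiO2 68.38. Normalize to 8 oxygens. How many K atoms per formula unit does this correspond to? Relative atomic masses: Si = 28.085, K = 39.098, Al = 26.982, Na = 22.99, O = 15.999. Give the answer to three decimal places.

10.36 wt% Na2O ÷ 61.979 g/mol = 0.16715 mol, giving 0.33430 Na and 0.16715 O.
2.15 wt% K2O ÷ 94.195 g/mol = 0.02282 mol, giving 0.04564 K and 0.02282 O.
19.21 wt% Al2O3 ÷ 101.961 g/mol = 0.18841 mol, giving 0.37682 Al and 0.56523 O.
68.38 wt% SiO2 ÷ 60.083 g/mol = 1.13809 mol, giving 1.13809 Si and 2.27618 O.
Oxygen sums to 3.03138; scaling by 8/3.03138 = 2.63906 puts the formula on 8 O.
K: 0.04564 × 2.63906 = 0.120 atoms per formula unit.

0.120 K apfu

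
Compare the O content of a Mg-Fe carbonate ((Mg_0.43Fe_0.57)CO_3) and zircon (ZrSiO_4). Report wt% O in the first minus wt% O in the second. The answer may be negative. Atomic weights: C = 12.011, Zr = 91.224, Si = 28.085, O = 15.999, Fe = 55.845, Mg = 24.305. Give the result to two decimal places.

12.01 percentage points

First mineral: 47.997 g O in 102.291 g formula = 46.92 wt% O.
Second mineral: 63.996 g O in 183.305 g formula = 34.91 wt% O.
46.92% − 34.91% gives a difference of 12.01 percentage points.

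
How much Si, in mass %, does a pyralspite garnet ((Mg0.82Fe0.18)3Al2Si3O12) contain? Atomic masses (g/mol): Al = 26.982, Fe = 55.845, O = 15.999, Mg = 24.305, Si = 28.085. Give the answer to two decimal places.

20.05 mass %

M((Mg0.82Fe0.18)3Al2Si3O12) = 420.154 g/mol.
Si contributes 3 × 28.085 = 84.255 g per mole.
84.255/420.154 = 0.2005 → 20.05%.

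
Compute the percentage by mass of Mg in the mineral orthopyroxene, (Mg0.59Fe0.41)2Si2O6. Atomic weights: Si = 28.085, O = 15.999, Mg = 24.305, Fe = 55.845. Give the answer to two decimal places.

12.65 wt%

Molar mass of (Mg0.59Fe0.41)2Si2O6: 1.18·24.305 + 0.82·55.845 + 2·28.085 + 6·15.999 = 226.637 g/mol.
Mass of Mg per formula unit: 1.18 × 24.305 = 28.680 g.
Weight fraction Mg = 28.680 / 226.637 = 0.1265.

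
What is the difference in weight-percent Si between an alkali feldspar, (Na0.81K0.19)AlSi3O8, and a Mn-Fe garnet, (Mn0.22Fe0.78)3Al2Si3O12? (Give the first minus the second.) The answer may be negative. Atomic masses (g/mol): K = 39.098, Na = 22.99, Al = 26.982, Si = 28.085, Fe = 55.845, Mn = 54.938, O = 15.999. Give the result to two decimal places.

Si in (Na0.81K0.19)AlSi3O8: molar mass 265.280 g/mol; 3×28.085 = 84.255 g → 31.76 wt%.
Si in (Mn0.22Fe0.78)3Al2Si3O12: molar mass 497.143 g/mol; 3×28.085 = 84.255 g → 16.95 wt%.
Difference = 31.76 − 16.95 = 14.81 percentage points.

14.81 percentage points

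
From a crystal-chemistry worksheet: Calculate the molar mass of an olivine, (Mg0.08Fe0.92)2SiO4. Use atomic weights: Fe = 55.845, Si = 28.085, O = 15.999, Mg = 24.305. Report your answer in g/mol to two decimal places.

The formula mass is the sum 0.16·24.305 + 1.84·55.845 + 1·28.085 + 4·15.999.

198.72 g/mol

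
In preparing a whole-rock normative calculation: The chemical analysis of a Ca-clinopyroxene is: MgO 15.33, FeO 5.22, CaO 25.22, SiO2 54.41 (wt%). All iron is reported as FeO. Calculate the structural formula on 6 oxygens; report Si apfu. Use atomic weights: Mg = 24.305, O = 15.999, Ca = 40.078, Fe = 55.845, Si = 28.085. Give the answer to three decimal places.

15.33 wt% MgO ÷ 40.304 g/mol = 0.38036 mol, giving 0.38036 Mg and 0.38036 O.
5.22 wt% FeO ÷ 71.844 g/mol = 0.07266 mol, giving 0.07266 Fe and 0.07266 O.
25.22 wt% CaO ÷ 56.077 g/mol = 0.44974 mol, giving 0.44974 Ca and 0.44974 O.
54.41 wt% SiO2 ÷ 60.083 g/mol = 0.90558 mol, giving 0.90558 Si and 1.81116 O.
Oxygen sums to 2.71392; scaling by 6/2.71392 = 2.21082 puts the formula on 6 O.
Si: 0.90558 × 2.21082 = 2.002 atoms per formula unit.

2.002 Si apfu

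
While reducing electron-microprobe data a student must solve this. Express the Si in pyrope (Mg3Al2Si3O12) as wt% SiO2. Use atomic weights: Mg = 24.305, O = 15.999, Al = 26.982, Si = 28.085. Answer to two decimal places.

M(Mg3Al2Si3O12) = 403.122 g/mol; M(SiO2) = 60.083 g/mol.
Moles SiO2 per formula unit = 3 Si ÷ 1 = 3.0000.
SiO2 fraction = (3.0000 × 60.083) / 403.122 = 180.249/403.122 = 0.4471.

44.71 wt%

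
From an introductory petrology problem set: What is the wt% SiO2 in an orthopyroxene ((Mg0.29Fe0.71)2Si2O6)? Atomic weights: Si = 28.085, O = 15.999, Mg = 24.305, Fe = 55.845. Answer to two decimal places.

48.94 wt%

M((Mg0.29Fe0.71)2Si2O6) = 245.561 g/mol; M(SiO2) = 60.083 g/mol.
Moles SiO2 per formula unit = 2 Si ÷ 1 = 2.0000.
SiO2 fraction = (2.0000 × 60.083) / 245.561 = 120.166/245.561 = 0.4894.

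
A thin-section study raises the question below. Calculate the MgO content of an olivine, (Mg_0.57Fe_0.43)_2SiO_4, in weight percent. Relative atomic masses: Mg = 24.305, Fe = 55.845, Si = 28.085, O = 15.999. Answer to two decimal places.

27.38 wt%

Molar mass of (Mg_0.57Fe_0.43)_2SiO_4 = 1.14*24.305 + 0.86*55.845 + 1*28.085 + 4*15.999 = 167.815 g/mol.
Each formula unit contains 1.14 Mg, equivalent to 1.14/1 = 1.1400 mol MgO.
M(MgO) = 1×24.305 + 1×15.999 = 40.304 g/mol.
Mass of MgO per formula unit = 1.1400 × 40.304 = 45.947 g.
MgO wt% = 45.947 / 167.815 × 100 = 27.38%.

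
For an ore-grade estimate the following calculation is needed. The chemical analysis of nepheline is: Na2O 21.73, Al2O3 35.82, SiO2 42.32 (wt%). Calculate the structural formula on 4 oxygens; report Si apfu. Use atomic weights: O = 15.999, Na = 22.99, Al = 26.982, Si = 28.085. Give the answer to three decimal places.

1.001 Si apfu

Na2O (M=61.979): mol = 0.35060; Na = 0.70120, O = 0.35060.
Al2O3 (M=101.961): mol = 0.35131; Al = 0.70262, O = 1.05393.
SiO2 (M=60.083): mol = 0.70436; Si = 0.70436, O = 1.40872.
ΣO = 2.81325; factor = 4/ΣO = 1.42184.
Si apfu = 0.70436 × 1.42184 = 1.001.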